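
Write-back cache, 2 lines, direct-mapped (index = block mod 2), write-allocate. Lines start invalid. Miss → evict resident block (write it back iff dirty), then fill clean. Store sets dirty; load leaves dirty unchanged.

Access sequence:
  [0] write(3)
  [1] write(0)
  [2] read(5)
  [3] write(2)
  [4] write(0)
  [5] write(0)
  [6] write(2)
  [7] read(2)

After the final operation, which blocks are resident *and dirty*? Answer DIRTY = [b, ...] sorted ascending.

DIRTY = [2]

0: W B3 → L1 miss [D]
1: W B0 → L0 miss [D]
2: R B5 → L1 miss wb→B3 [-]
3: W B2 → L0 miss wb→B0 [D]
4: W B0 → L0 miss wb→B2 [D]
5: W B0 → L0 hit [D]
6: W B2 → L0 miss wb→B0 [D]
7: R B2 → L0 hit [D]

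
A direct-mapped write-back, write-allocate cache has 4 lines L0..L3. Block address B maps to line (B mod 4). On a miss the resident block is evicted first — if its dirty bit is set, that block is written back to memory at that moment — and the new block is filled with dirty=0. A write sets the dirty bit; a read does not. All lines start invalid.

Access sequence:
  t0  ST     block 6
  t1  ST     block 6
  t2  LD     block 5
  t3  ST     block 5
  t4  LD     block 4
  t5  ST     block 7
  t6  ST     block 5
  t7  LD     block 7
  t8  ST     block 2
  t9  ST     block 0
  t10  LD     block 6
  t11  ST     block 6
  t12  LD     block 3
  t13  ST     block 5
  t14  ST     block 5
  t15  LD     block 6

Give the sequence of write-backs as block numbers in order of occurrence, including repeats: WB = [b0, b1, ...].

  0 | W B6 → L2 miss [D]
  1 | W B6 → L2 hit [D]
  2 | R B5 → L1 miss [-]
  3 | W B5 → L1 hit [D]
  4 | R B4 → L0 miss [-]
  5 | W B7 → L3 miss [D]
  6 | W B5 → L1 hit [D]
  7 | R B7 → L3 hit [D]
  8 | W B2 → L2 miss wb→B6 [D]
  9 | W B0 → L0 miss [D]
  10 | R B6 → L2 miss wb→B2 [-]
  11 | W B6 → L2 hit [D]
  12 | R B3 → L3 miss wb→B7 [-]
  13 | W B5 → L1 hit [D]
  14 | W B5 → L1 hit [D]
  15 | R B6 → L2 hit [D]

WB = [6, 2, 7]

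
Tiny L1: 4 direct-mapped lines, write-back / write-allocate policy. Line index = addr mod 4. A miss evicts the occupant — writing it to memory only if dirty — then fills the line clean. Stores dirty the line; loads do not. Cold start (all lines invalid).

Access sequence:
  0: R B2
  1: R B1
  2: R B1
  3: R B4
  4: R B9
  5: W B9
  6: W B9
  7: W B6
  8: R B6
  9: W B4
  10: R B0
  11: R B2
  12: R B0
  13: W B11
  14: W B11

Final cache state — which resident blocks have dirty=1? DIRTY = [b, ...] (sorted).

DIRTY = [9, 11]

0: R B2 -> L2 miss  d=-]
1: R B1 -> L1 miss  d=-]
2: R B1 -> L1 hit  d=-]
3: R B4 -> L0 miss  d=-]
4: R B9 -> L1 miss  d=-]
5: W B9 -> L1 hit  d=D]
6: W B9 -> L1 hit  d=D]
7: W B6 -> L2 miss  d=D]
8: R B6 -> L2 hit  d=D]
9: W B4 -> L0 hit  d=D]
10: R B0 -> L0 miss wb->B4  d=-]
11: R B2 -> L2 miss wb->B6  d=-]
12: R B0 -> L0 hit  d=-]
13: W B11 -> L3 miss  d=D]
14: W B11 -> L3 hit  d=D]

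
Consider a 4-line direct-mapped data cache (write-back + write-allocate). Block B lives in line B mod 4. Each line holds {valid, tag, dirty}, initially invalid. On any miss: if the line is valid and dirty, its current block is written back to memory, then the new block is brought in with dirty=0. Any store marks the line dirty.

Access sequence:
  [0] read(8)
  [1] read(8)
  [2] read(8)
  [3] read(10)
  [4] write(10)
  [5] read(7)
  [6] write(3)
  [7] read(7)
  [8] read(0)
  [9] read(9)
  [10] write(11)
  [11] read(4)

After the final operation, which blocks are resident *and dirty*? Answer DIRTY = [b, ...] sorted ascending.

0: R B8 → L0 miss [-]
1: R B8 → L0 hit [-]
2: R B8 → L0 hit [-]
3: R B10 → L2 miss [-]
4: W B10 → L2 hit [D]
5: R B7 → L3 miss [-]
6: W B3 → L3 miss [D]
7: R B7 → L3 miss wb→B3 [-]
8: R B0 → L0 miss [-]
9: R B9 → L1 miss [-]
10: W B11 → L3 miss [D]
11: R B4 → L0 miss [-]

DIRTY = [10, 11]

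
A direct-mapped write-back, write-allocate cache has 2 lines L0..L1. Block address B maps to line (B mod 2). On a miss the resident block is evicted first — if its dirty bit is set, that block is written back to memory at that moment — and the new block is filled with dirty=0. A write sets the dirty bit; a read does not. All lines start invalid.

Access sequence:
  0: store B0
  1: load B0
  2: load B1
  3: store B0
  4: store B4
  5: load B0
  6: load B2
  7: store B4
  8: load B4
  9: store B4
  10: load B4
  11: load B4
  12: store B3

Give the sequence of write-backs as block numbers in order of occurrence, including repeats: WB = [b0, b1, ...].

0: W B0 -> L0 miss  d=D]
1: R B0 -> L0 hit  d=D]
2: R B1 -> L1 miss  d=-]
3: W B0 -> L0 hit  d=D]
4: W B4 -> L0 miss wb->B0  d=D]
5: R B0 -> L0 miss wb->B4  d=-]
6: R B2 -> L0 miss  d=-]
7: W B4 -> L0 miss  d=D]
8: R B4 -> L0 hit  d=D]
9: W B4 -> L0 hit  d=D]
10: R B4 -> L0 hit  d=D]
11: R B4 -> L0 hit  d=D]
12: W B3 -> L1 miss  d=D]

WB = [0, 4]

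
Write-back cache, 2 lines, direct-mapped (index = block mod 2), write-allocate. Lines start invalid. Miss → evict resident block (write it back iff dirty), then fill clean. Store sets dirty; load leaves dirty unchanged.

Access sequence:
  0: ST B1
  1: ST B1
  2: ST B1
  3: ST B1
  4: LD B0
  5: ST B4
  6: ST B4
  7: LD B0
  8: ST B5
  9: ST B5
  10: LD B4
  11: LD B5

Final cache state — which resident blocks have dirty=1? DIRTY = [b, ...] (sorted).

  0 | W B1 → L1 miss [D]
  1 | W B1 → L1 hit [D]
  2 | W B1 → L1 hit [D]
  3 | W B1 → L1 hit [D]
  4 | R B0 → L0 miss [-]
  5 | W B4 → L0 miss [D]
  6 | W B4 → L0 hit [D]
  7 | R B0 → L0 miss wb→B4 [-]
  8 | W B5 → L1 miss wb→B1 [D]
  9 | W B5 → L1 hit [D]
  10 | R B4 → L0 miss [-]
  11 | R B5 → L1 hit [D]

DIRTY = [5]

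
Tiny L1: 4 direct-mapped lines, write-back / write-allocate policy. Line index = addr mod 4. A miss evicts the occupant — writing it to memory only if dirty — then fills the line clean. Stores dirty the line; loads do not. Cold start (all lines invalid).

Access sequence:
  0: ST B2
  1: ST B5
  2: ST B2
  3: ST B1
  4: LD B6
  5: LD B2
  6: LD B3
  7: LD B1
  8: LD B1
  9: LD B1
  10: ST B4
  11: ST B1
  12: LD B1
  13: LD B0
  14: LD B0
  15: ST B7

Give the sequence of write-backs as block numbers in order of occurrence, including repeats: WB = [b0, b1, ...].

WB = [5, 2, 4]

  0 | W B2 → L2 miss [D]
  1 | W B5 → L1 miss [D]
  2 | W B2 → L2 hit [D]
  3 | W B1 → L1 miss wb→B5 [D]
  4 | R B6 → L2 miss wb→B2 [-]
  5 | R B2 → L2 miss [-]
  6 | R B3 → L3 miss [-]
  7 | R B1 → L1 hit [D]
  8 | R B1 → L1 hit [D]
  9 | R B1 → L1 hit [D]
  10 | W B4 → L0 miss [D]
  11 | W B1 → L1 hit [D]
  12 | R B1 → L1 hit [D]
  13 | R B0 → L0 miss wb→B4 [-]
  14 | R B0 → L0 hit [-]
  15 | W B7 → L3 miss [D]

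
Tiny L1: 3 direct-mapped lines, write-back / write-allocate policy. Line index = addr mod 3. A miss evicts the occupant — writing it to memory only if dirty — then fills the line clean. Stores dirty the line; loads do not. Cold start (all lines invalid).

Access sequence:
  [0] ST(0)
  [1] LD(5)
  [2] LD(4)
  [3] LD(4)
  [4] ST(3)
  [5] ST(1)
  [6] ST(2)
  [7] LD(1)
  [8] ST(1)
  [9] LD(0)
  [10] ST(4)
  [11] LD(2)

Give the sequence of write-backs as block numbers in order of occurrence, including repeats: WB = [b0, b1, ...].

  0 | W B0 → L0 miss [D]
  1 | R B5 → L2 miss [-]
  2 | R B4 → L1 miss [-]
  3 | R B4 → L1 hit [-]
  4 | W B3 → L0 miss wb→B0 [D]
  5 | W B1 → L1 miss [D]
  6 | W B2 → L2 miss [D]
  7 | R B1 → L1 hit [D]
  8 | W B1 → L1 hit [D]
  9 | R B0 → L0 miss wb→B3 [-]
  10 | W B4 → L1 miss wb→B1 [D]
  11 | R B2 → L2 hit [D]

WB = [0, 3, 1]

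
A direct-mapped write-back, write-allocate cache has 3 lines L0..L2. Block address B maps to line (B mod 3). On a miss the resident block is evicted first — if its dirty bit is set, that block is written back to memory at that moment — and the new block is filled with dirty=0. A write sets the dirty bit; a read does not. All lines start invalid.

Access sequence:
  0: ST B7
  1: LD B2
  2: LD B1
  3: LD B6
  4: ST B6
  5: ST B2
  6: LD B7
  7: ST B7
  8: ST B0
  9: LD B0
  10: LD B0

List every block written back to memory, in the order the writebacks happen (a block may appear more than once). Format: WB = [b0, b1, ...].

0: W B7 -> L1 miss  d=D]
1: R B2 -> L2 miss  d=-]
2: R B1 -> L1 miss wb->B7  d=-]
3: R B6 -> L0 miss  d=-]
4: W B6 -> L0 hit  d=D]
5: W B2 -> L2 hit  d=D]
6: R B7 -> L1 miss  d=-]
7: W B7 -> L1 hit  d=D]
8: W B0 -> L0 miss wb->B6  d=D]
9: R B0 -> L0 hit  d=D]
10: R B0 -> L0 hit  d=D]

WB = [7, 6]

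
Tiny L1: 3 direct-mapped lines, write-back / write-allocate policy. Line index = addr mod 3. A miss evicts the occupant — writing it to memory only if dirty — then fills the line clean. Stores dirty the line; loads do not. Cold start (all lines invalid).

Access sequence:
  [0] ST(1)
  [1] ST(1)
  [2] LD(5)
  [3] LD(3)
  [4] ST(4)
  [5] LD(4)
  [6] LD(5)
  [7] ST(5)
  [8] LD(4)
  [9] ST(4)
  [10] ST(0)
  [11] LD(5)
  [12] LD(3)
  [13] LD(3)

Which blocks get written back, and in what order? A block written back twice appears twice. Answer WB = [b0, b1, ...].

WB = [1, 0]

0: W B1 → L1 miss [D]
1: W B1 → L1 hit [D]
2: R B5 → L2 miss [-]
3: R B3 → L0 miss [-]
4: W B4 → L1 miss wb→B1 [D]
5: R B4 → L1 hit [D]
6: R B5 → L2 hit [-]
7: W B5 → L2 hit [D]
8: R B4 → L1 hit [D]
9: W B4 → L1 hit [D]
10: W B0 → L0 miss [D]
11: R B5 → L2 hit [D]
12: R B3 → L0 miss wb→B0 [-]
13: R B3 → L0 hit [-]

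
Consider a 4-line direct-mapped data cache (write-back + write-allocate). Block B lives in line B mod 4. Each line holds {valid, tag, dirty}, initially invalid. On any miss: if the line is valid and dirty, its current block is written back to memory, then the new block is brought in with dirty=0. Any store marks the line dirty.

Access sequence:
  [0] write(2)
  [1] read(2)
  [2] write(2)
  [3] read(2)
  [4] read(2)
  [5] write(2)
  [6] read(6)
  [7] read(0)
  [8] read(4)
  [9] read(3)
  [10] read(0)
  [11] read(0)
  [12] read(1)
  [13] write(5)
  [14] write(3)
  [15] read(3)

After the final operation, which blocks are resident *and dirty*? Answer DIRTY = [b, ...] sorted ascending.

DIRTY = [3, 5]

0: W B2 -> L2 miss  d=D]
1: R B2 -> L2 hit  d=D]
2: W B2 -> L2 hit  d=D]
3: R B2 -> L2 hit  d=D]
4: R B2 -> L2 hit  d=D]
5: W B2 -> L2 hit  d=D]
6: R B6 -> L2 miss wb->B2  d=-]
7: R B0 -> L0 miss  d=-]
8: R B4 -> L0 miss  d=-]
9: R B3 -> L3 miss  d=-]
10: R B0 -> L0 miss  d=-]
11: R B0 -> L0 hit  d=-]
12: R B1 -> L1 miss  d=-]
13: W B5 -> L1 miss  d=D]
14: W B3 -> L3 hit  d=D]
15: R B3 -> L3 hit  d=D]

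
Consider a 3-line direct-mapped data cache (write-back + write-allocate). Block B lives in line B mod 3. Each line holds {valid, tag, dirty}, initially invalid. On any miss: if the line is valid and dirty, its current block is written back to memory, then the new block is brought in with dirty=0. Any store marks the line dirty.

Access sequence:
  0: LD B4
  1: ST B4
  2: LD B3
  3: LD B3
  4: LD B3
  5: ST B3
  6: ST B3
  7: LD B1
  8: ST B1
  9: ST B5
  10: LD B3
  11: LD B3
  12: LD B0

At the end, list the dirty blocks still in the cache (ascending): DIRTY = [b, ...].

  0 | R B4 → L1 miss [-]
  1 | W B4 → L1 hit [D]
  2 | R B3 → L0 miss [-]
  3 | R B3 → L0 hit [-]
  4 | R B3 → L0 hit [-]
  5 | W B3 → L0 hit [D]
  6 | W B3 → L0 hit [D]
  7 | R B1 → L1 miss wb→B4 [-]
  8 | W B1 → L1 hit [D]
  9 | W B5 → L2 miss [D]
  10 | R B3 → L0 hit [D]
  11 | R B3 → L0 hit [D]
  12 | R B0 → L0 miss wb→B3 [-]

DIRTY = [1, 5]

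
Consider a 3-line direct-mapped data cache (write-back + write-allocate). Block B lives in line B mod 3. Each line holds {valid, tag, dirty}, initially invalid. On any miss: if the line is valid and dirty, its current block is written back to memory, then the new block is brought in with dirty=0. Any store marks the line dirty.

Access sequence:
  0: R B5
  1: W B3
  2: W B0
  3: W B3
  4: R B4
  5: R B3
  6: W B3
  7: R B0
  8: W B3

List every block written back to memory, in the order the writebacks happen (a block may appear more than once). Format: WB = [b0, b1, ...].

0: R B5 → L2 miss [-]
1: W B3 → L0 miss [D]
2: W B0 → L0 miss wb→B3 [D]
3: W B3 → L0 miss wb→B0 [D]
4: R B4 → L1 miss [-]
5: R B3 → L0 hit [D]
6: W B3 → L0 hit [D]
7: R B0 → L0 miss wb→B3 [-]
8: W B3 → L0 miss [D]

WB = [3, 0, 3]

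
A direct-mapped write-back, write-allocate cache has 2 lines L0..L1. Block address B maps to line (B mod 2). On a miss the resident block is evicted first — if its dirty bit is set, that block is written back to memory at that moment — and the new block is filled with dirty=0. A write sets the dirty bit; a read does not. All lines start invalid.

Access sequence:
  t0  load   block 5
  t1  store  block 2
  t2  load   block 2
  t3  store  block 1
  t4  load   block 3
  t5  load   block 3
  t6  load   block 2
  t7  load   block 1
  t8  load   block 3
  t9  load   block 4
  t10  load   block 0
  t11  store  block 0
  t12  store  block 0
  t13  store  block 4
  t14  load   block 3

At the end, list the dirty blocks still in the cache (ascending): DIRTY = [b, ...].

  0 | R B5 → L1 miss [-]
  1 | W B2 → L0 miss [D]
  2 | R B2 → L0 hit [D]
  3 | W B1 → L1 miss [D]
  4 | R B3 → L1 miss wb→B1 [-]
  5 | R B3 → L1 hit [-]
  6 | R B2 → L0 hit [D]
  7 | R B1 → L1 miss [-]
  8 | R B3 → L1 miss [-]
  9 | R B4 → L0 miss wb→B2 [-]
  10 | R B0 → L0 miss [-]
  11 | W B0 → L0 hit [D]
  12 | W B0 → L0 hit [D]
  13 | W B4 → L0 miss wb→B0 [D]
  14 | R B3 → L1 hit [-]

DIRTY = [4]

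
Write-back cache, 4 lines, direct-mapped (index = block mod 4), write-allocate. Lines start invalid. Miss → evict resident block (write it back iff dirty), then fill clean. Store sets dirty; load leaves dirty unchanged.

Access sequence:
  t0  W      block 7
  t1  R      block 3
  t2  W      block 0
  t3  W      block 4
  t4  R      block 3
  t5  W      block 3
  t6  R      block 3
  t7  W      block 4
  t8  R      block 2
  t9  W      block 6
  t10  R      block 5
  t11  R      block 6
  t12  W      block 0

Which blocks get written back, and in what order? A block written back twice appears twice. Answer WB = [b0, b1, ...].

WB = [7, 0, 4]

0: W B7 → L3 miss [D]
1: R B3 → L3 miss wb→B7 [-]
2: W B0 → L0 miss [D]
3: W B4 → L0 miss wb→B0 [D]
4: R B3 → L3 hit [-]
5: W B3 → L3 hit [D]
6: R B3 → L3 hit [D]
7: W B4 → L0 hit [D]
8: R B2 → L2 miss [-]
9: W B6 → L2 miss [D]
10: R B5 → L1 miss [-]
11: R B6 → L2 hit [D]
12: W B0 → L0 miss wb→B4 [D]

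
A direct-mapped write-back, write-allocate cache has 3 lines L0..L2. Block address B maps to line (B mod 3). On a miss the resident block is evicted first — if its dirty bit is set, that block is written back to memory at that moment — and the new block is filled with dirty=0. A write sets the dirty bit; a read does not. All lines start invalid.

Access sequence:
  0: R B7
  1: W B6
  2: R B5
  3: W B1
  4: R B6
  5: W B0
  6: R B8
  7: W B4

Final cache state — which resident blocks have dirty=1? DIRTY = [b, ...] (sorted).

DIRTY = [0, 4]

  0 | R B7 → L1 miss [-]
  1 | W B6 → L0 miss [D]
  2 | R B5 → L2 miss [-]
  3 | W B1 → L1 miss [D]
  4 | R B6 → L0 hit [D]
  5 | W B0 → L0 miss wb→B6 [D]
  6 | R B8 → L2 miss [-]
  7 | W B4 → L1 miss wb→B1 [D]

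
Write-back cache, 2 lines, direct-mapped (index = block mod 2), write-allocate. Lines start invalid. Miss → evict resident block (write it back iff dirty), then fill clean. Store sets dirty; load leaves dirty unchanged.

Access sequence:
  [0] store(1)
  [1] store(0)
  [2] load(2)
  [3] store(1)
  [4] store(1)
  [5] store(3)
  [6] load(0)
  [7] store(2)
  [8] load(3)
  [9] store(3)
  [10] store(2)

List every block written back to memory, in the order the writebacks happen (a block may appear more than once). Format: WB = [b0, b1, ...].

WB = [0, 1]

0: W B1 → L1 miss [D]
1: W B0 → L0 miss [D]
2: R B2 → L0 miss wb→B0 [-]
3: W B1 → L1 hit [D]
4: W B1 → L1 hit [D]
5: W B3 → L1 miss wb→B1 [D]
6: R B0 → L0 miss [-]
7: W B2 → L0 miss [D]
8: R B3 → L1 hit [D]
9: W B3 → L1 hit [D]
10: W B2 → L0 hit [D]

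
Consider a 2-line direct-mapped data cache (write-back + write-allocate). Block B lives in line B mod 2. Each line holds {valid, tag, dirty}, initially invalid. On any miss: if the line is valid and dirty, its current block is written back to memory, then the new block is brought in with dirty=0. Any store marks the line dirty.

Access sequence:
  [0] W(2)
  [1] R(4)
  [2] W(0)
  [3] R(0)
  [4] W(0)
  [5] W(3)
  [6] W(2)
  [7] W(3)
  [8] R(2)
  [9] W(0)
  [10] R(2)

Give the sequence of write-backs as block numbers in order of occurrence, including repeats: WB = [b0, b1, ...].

0: W B2 → L0 miss [D]
1: R B4 → L0 miss wb→B2 [-]
2: W B0 → L0 miss [D]
3: R B0 → L0 hit [D]
4: W B0 → L0 hit [D]
5: W B3 → L1 miss [D]
6: W B2 → L0 miss wb→B0 [D]
7: W B3 → L1 hit [D]
8: R B2 → L0 hit [D]
9: W B0 → L0 miss wb→B2 [D]
10: R B2 → L0 miss wb→B0 [-]

WB = [2, 0, 2, 0]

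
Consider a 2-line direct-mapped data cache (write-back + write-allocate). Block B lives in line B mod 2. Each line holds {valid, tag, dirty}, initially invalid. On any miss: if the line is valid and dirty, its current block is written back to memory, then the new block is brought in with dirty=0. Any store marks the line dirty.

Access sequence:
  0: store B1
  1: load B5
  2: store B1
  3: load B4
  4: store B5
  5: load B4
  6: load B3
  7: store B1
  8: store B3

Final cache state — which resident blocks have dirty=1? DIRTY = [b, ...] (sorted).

0: W B1 -> L1 miss  d=D]
1: R B5 -> L1 miss wb->B1  d=-]
2: W B1 -> L1 miss  d=D]
3: R B4 -> L0 miss  d=-]
4: W B5 -> L1 miss wb->B1  d=D]
5: R B4 -> L0 hit  d=-]
6: R B3 -> L1 miss wb->B5  d=-]
7: W B1 -> L1 miss  d=D]
8: W B3 -> L1 miss wb->B1  d=D]

DIRTY = [3]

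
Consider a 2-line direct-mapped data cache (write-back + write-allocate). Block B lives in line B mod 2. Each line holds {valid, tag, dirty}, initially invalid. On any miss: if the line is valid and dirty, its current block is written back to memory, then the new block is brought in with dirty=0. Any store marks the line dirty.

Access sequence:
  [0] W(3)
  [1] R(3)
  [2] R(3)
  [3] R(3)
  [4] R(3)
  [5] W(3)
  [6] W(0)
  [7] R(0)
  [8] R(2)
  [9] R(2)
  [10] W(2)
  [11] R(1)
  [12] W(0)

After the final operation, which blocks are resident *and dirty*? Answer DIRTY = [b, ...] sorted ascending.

0: W B3 -> L1 miss  d=D]
1: R B3 -> L1 hit  d=D]
2: R B3 -> L1 hit  d=D]
3: R B3 -> L1 hit  d=D]
4: R B3 -> L1 hit  d=D]
5: W B3 -> L1 hit  d=D]
6: W B0 -> L0 miss  d=D]
7: R B0 -> L0 hit  d=D]
8: R B2 -> L0 miss wb->B0  d=-]
9: R B2 -> L0 hit  d=-]
10: W B2 -> L0 hit  d=D]
11: R B1 -> L1 miss wb->B3  d=-]
12: W B0 -> L0 miss wb->B2  d=D]

DIRTY = [0]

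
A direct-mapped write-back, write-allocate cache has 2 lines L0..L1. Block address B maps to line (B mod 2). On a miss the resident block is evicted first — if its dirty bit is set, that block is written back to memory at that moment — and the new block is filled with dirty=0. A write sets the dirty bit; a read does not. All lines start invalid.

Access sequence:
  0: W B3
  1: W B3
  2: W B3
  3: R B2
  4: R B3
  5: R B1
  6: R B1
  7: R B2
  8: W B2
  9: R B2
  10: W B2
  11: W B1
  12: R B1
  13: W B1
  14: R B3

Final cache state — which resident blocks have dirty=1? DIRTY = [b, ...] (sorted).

DIRTY = [2]

0: W B3 → L1 miss [D]
1: W B3 → L1 hit [D]
2: W B3 → L1 hit [D]
3: R B2 → L0 miss [-]
4: R B3 → L1 hit [D]
5: R B1 → L1 miss wb→B3 [-]
6: R B1 → L1 hit [-]
7: R B2 → L0 hit [-]
8: W B2 → L0 hit [D]
9: R B2 → L0 hit [D]
10: W B2 → L0 hit [D]
11: W B1 → L1 hit [D]
12: R B1 → L1 hit [D]
13: W B1 → L1 hit [D]
14: R B3 → L1 miss wb→B1 [-]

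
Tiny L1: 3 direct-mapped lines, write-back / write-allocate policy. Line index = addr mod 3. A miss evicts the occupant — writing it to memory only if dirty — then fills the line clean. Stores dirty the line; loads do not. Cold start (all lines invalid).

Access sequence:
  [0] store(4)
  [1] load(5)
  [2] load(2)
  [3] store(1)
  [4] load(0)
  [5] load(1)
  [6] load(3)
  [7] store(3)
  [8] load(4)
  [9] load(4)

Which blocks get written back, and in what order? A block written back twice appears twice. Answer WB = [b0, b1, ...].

0: W B4 → L1 miss [D]
1: R B5 → L2 miss [-]
2: R B2 → L2 miss [-]
3: W B1 → L1 miss wb→B4 [D]
4: R B0 → L0 miss [-]
5: R B1 → L1 hit [D]
6: R B3 → L0 miss [-]
7: W B3 → L0 hit [D]
8: R B4 → L1 miss wb→B1 [-]
9: R B4 → L1 hit [-]

WB = [4, 1]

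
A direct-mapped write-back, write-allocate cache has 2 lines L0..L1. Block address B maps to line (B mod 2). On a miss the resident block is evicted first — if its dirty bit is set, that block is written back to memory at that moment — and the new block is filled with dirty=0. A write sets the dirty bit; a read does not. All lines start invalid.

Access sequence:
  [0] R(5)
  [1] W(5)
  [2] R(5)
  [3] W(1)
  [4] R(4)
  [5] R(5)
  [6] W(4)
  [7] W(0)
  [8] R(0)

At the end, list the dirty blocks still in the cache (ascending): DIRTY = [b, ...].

DIRTY = [0]

0: R B5 → L1 miss [-]
1: W B5 → L1 hit [D]
2: R B5 → L1 hit [D]
3: W B1 → L1 miss wb→B5 [D]
4: R B4 → L0 miss [-]
5: R B5 → L1 miss wb→B1 [-]
6: W B4 → L0 hit [D]
7: W B0 → L0 miss wb→B4 [D]
8: R B0 → L0 hit [D]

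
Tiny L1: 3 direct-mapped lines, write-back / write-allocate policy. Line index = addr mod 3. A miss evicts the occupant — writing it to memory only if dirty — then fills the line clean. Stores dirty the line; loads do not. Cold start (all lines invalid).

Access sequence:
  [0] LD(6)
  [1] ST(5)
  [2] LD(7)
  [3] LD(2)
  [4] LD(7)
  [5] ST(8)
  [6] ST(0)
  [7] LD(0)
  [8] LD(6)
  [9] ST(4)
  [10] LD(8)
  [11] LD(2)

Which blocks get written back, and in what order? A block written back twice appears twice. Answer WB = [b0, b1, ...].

0: R B6 -> L0 miss  d=-]
1: W B5 -> L2 miss  d=D]
2: R B7 -> L1 miss  d=-]
3: R B2 -> L2 miss wb->B5  d=-]
4: R B7 -> L1 hit  d=-]
5: W B8 -> L2 miss  d=D]
6: W B0 -> L0 miss  d=D]
7: R B0 -> L0 hit  d=D]
8: R B6 -> L0 miss wb->B0  d=-]
9: W B4 -> L1 miss  d=D]
10: R B8 -> L2 hit  d=D]
11: R B2 -> L2 miss wb->B8  d=-]

WB = [5, 0, 8]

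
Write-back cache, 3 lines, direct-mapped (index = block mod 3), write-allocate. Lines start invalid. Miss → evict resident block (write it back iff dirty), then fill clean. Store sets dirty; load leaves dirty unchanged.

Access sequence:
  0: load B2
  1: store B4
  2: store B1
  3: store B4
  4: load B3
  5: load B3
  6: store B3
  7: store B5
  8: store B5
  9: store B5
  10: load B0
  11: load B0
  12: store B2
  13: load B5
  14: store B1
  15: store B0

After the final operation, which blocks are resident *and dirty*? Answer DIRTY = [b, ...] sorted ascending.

DIRTY = [0, 1]

0: R B2 -> L2 miss  d=-]
1: W B4 -> L1 miss  d=D]
2: W B1 -> L1 miss wb->B4  d=D]
3: W B4 -> L1 miss wb->B1  d=D]
4: R B3 -> L0 miss  d=-]
5: R B3 -> L0 hit  d=-]
6: W B3 -> L0 hit  d=D]
7: W B5 -> L2 miss  d=D]
8: W B5 -> L2 hit  d=D]
9: W B5 -> L2 hit  d=D]
10: R B0 -> L0 miss wb->B3  d=-]
11: R B0 -> L0 hit  d=-]
12: W B2 -> L2 miss wb->B5  d=D]
13: R B5 -> L2 miss wb->B2  d=-]
14: W B1 -> L1 miss wb->B4  d=D]
15: W B0 -> L0 hit  d=D]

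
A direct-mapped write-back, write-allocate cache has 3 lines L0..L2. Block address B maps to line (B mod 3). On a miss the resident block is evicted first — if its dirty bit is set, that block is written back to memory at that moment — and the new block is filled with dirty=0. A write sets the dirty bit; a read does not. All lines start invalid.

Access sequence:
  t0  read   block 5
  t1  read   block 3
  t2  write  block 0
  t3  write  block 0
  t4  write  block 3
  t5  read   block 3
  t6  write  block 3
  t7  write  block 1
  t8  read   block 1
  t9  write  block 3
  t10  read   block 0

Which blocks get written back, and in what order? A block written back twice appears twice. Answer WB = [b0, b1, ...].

0: R B5 -> L2 miss  d=-]
1: R B3 -> L0 miss  d=-]
2: W B0 -> L0 miss  d=D]
3: W B0 -> L0 hit  d=D]
4: W B3 -> L0 miss wb->B0  d=D]
5: R B3 -> L0 hit  d=D]
6: W B3 -> L0 hit  d=D]
7: W B1 -> L1 miss  d=D]
8: R B1 -> L1 hit  d=D]
9: W B3 -> L0 hit  d=D]
10: R B0 -> L0 miss wb->B3  d=-]

WB = [0, 3]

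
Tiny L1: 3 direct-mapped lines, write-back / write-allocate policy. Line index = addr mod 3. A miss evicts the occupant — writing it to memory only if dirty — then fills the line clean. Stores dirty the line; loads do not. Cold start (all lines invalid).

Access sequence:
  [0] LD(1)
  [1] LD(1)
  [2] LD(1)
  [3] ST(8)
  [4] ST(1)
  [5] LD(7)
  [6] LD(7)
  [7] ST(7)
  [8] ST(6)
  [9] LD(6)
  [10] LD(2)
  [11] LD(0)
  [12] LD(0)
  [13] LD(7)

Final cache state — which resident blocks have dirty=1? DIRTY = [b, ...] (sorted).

DIRTY = [7]

0: R B1 → L1 miss [-]
1: R B1 → L1 hit [-]
2: R B1 → L1 hit [-]
3: W B8 → L2 miss [D]
4: W B1 → L1 hit [D]
5: R B7 → L1 miss wb→B1 [-]
6: R B7 → L1 hit [-]
7: W B7 → L1 hit [D]
8: W B6 → L0 miss [D]
9: R B6 → L0 hit [D]
10: R B2 → L2 miss wb→B8 [-]
11: R B0 → L0 miss wb→B6 [-]
12: R B0 → L0 hit [-]
13: R B7 → L1 hit [D]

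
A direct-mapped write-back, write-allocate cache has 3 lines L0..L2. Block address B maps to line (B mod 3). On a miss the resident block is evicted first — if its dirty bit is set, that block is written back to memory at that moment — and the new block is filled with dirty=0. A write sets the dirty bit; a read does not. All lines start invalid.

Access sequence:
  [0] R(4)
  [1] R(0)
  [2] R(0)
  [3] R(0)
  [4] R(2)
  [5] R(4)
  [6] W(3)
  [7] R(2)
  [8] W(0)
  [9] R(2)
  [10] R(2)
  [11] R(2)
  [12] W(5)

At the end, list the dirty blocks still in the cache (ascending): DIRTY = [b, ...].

0: R B4 -> L1 miss  d=-]
1: R B0 -> L0 miss  d=-]
2: R B0 -> L0 hit  d=-]
3: R B0 -> L0 hit  d=-]
4: R B2 -> L2 miss  d=-]
5: R B4 -> L1 hit  d=-]
6: W B3 -> L0 miss  d=D]
7: R B2 -> L2 hit  d=-]
8: W B0 -> L0 miss wb->B3  d=D]
9: R B2 -> L2 hit  d=-]
10: R B2 -> L2 hit  d=-]
11: R B2 -> L2 hit  d=-]
12: W B5 -> L2 miss  d=D]

DIRTY = [0, 5]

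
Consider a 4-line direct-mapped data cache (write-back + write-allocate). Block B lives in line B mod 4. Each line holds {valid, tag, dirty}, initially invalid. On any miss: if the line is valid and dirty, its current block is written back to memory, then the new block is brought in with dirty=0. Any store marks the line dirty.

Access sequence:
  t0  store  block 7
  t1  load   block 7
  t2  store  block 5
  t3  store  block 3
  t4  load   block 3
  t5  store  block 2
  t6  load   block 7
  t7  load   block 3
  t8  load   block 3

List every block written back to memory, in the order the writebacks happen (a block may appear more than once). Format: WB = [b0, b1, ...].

WB = [7, 3]

  0 | W B7 → L3 miss [D]
  1 | R B7 → L3 hit [D]
  2 | W B5 → L1 miss [D]
  3 | W B3 → L3 miss wb→B7 [D]
  4 | R B3 → L3 hit [D]
  5 | W B2 → L2 miss [D]
  6 | R B7 → L3 miss wb→B3 [-]
  7 | R B3 → L3 miss [-]
  8 | R B3 → L3 hit [-]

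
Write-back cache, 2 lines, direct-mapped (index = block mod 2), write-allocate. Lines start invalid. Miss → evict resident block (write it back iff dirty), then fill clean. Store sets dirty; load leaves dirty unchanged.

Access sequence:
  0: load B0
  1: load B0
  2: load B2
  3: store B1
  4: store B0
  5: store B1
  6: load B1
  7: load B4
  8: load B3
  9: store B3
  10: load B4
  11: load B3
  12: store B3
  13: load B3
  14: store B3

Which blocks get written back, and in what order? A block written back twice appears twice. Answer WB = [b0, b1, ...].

0: R B0 → L0 miss [-]
1: R B0 → L0 hit [-]
2: R B2 → L0 miss [-]
3: W B1 → L1 miss [D]
4: W B0 → L0 miss [D]
5: W B1 → L1 hit [D]
6: R B1 → L1 hit [D]
7: R B4 → L0 miss wb→B0 [-]
8: R B3 → L1 miss wb→B1 [-]
9: W B3 → L1 hit [D]
10: R B4 → L0 hit [-]
11: R B3 → L1 hit [D]
12: W B3 → L1 hit [D]
13: R B3 → L1 hit [D]
14: W B3 → L1 hit [D]

WB = [0, 1]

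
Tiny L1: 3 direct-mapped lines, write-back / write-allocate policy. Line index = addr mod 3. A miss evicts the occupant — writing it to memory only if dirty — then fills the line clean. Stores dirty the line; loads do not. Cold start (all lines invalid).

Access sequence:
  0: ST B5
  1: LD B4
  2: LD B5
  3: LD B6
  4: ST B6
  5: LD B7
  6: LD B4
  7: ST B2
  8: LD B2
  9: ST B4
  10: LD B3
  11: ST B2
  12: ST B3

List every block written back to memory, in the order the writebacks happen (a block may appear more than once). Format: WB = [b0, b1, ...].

  0 | W B5 → L2 miss [D]
  1 | R B4 → L1 miss [-]
  2 | R B5 → L2 hit [D]
  3 | R B6 → L0 miss [-]
  4 | W B6 → L0 hit [D]
  5 | R B7 → L1 miss [-]
  6 | R B4 → L1 miss [-]
  7 | W B2 → L2 miss wb→B5 [D]
  8 | R B2 → L2 hit [D]
  9 | W B4 → L1 hit [D]
  10 | R B3 → L0 miss wb→B6 [-]
  11 | W B2 → L2 hit [D]
  12 | W B3 → L0 hit [D]

WB = [5, 6]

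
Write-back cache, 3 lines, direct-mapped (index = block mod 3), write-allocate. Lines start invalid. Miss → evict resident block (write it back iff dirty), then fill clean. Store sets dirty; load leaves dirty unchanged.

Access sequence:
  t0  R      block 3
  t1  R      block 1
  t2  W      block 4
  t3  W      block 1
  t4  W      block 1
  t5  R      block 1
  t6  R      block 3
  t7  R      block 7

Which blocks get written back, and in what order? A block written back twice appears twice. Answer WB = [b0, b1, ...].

  0 | R B3 → L0 miss [-]
  1 | R B1 → L1 miss [-]
  2 | W B4 → L1 miss [D]
  3 | W B1 → L1 miss wb→B4 [D]
  4 | W B1 → L1 hit [D]
  5 | R B1 → L1 hit [D]
  6 | R B3 → L0 hit [-]
  7 | R B7 → L1 miss wb→B1 [-]

WB = [4, 1]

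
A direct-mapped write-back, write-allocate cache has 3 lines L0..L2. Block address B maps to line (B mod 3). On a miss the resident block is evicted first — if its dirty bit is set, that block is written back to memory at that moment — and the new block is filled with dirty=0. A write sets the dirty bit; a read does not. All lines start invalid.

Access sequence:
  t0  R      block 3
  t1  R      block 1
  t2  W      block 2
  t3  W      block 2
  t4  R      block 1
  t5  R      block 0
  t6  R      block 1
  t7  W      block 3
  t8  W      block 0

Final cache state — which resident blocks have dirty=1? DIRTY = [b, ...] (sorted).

0: R B3 → L0 miss [-]
1: R B1 → L1 miss [-]
2: W B2 → L2 miss [D]
3: W B2 → L2 hit [D]
4: R B1 → L1 hit [-]
5: R B0 → L0 miss [-]
6: R B1 → L1 hit [-]
7: W B3 → L0 miss [D]
8: W B0 → L0 miss wb→B3 [D]

DIRTY = [0, 2]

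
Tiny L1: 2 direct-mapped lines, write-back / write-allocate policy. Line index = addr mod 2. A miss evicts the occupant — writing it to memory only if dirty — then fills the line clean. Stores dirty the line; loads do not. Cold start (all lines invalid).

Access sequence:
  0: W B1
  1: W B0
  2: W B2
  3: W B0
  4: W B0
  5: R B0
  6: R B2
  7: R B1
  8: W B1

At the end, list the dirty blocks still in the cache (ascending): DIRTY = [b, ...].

  0 | W B1 → L1 miss [D]
  1 | W B0 → L0 miss [D]
  2 | W B2 → L0 miss wb→B0 [D]
  3 | W B0 → L0 miss wb→B2 [D]
  4 | W B0 → L0 hit [D]
  5 | R B0 → L0 hit [D]
  6 | R B2 → L0 miss wb→B0 [-]
  7 | R B1 → L1 hit [D]
  8 | W B1 → L1 hit [D]

DIRTY = [1]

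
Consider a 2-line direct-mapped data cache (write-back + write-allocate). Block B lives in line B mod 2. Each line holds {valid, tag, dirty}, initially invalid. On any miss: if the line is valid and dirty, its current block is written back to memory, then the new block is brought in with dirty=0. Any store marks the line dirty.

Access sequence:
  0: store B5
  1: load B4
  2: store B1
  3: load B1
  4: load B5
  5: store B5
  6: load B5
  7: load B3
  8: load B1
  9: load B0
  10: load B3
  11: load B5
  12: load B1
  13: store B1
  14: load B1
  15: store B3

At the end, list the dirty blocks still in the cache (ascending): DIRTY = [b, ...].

  0 | W B5 → L1 miss [D]
  1 | R B4 → L0 miss [-]
  2 | W B1 → L1 miss wb→B5 [D]
  3 | R B1 → L1 hit [D]
  4 | R B5 → L1 miss wb→B1 [-]
  5 | W B5 → L1 hit [D]
  6 | R B5 → L1 hit [D]
  7 | R B3 → L1 miss wb→B5 [-]
  8 | R B1 → L1 miss [-]
  9 | R B0 → L0 miss [-]
  10 | R B3 → L1 miss [-]
  11 | R B5 → L1 miss [-]
  12 | R B1 → L1 miss [-]
  13 | W B1 → L1 hit [D]
  14 | R B1 → L1 hit [D]
  15 | W B3 → L1 miss wb→B1 [D]

DIRTY = [3]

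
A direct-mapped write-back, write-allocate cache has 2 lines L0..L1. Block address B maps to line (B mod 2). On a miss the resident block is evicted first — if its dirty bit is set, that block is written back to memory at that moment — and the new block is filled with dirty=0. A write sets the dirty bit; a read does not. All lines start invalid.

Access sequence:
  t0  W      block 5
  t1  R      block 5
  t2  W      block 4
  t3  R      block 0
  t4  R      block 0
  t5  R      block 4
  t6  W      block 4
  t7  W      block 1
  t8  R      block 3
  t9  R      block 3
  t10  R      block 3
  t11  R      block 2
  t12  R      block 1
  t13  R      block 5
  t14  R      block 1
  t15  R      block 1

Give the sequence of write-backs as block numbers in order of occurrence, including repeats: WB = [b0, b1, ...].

0: W B5 -> L1 miss  d=D]
1: R B5 -> L1 hit  d=D]
2: W B4 -> L0 miss  d=D]
3: R B0 -> L0 miss wb->B4  d=-]
4: R B0 -> L0 hit  d=-]
5: R B4 -> L0 miss  d=-]
6: W B4 -> L0 hit  d=D]
7: W B1 -> L1 miss wb->B5  d=D]
8: R B3 -> L1 miss wb->B1  d=-]
9: R B3 -> L1 hit  d=-]
10: R B3 -> L1 hit  d=-]
11: R B2 -> L0 miss wb->B4  d=-]
12: R B1 -> L1 miss  d=-]
13: R B5 -> L1 miss  d=-]
14: R B1 -> L1 miss  d=-]
15: R B1 -> L1 hit  d=-]

WB = [4, 5, 1, 4]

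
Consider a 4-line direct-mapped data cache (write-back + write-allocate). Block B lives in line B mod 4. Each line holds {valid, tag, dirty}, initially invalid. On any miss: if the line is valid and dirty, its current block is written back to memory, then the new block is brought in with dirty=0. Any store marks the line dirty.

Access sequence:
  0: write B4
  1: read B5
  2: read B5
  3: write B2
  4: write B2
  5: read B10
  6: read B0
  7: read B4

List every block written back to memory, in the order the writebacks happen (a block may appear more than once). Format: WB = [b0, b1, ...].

0: W B4 → L0 miss [D]
1: R B5 → L1 miss [-]
2: R B5 → L1 hit [-]
3: W B2 → L2 miss [D]
4: W B2 → L2 hit [D]
5: R B10 → L2 miss wb→B2 [-]
6: R B0 → L0 miss wb→B4 [-]
7: R B4 → L0 miss [-]

WB = [2, 4]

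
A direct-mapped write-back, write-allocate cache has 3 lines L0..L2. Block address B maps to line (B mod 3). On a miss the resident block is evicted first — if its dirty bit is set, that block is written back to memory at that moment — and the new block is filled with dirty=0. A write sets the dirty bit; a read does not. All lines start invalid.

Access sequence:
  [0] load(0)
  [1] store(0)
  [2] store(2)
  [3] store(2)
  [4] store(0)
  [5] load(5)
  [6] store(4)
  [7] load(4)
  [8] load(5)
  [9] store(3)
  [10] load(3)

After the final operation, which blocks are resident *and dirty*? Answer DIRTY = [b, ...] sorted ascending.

  0 | R B0 → L0 miss [-]
  1 | W B0 → L0 hit [D]
  2 | W B2 → L2 miss [D]
  3 | W B2 → L2 hit [D]
  4 | W B0 → L0 hit [D]
  5 | R B5 → L2 miss wb→B2 [-]
  6 | W B4 → L1 miss [D]
  7 | R B4 → L1 hit [D]
  8 | R B5 → L2 hit [-]
  9 | W B3 → L0 miss wb→B0 [D]
  10 | R B3 → L0 hit [D]

DIRTY = [3, 4]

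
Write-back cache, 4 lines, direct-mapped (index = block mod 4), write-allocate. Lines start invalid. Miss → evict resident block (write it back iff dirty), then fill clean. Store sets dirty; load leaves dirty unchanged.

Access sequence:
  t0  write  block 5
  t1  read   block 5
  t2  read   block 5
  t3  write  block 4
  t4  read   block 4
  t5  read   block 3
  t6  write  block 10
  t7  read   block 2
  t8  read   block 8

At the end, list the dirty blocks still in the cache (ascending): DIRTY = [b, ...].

0: W B5 -> L1 miss  d=D]
1: R B5 -> L1 hit  d=D]
2: R B5 -> L1 hit  d=D]
3: W B4 -> L0 miss  d=D]
4: R B4 -> L0 hit  d=D]
5: R B3 -> L3 miss  d=-]
6: W B10 -> L2 miss  d=D]
7: R B2 -> L2 miss wb->B10  d=-]
8: R B8 -> L0 miss wb->B4  d=-]

DIRTY = [5]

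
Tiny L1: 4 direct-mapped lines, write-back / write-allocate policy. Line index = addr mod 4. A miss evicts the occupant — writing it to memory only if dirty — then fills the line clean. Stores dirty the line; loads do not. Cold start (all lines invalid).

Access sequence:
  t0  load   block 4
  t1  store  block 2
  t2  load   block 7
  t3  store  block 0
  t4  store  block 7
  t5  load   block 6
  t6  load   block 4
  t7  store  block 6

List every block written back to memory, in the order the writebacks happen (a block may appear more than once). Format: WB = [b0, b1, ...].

WB = [2, 0]

0: R B4 -> L0 miss  d=-]
1: W B2 -> L2 miss  d=D]
2: R B7 -> L3 miss  d=-]
3: W B0 -> L0 miss  d=D]
4: W B7 -> L3 hit  d=D]
5: R B6 -> L2 miss wb->B2  d=-]
6: R B4 -> L0 miss wb->B0  d=-]
7: W B6 -> L2 hit  d=D]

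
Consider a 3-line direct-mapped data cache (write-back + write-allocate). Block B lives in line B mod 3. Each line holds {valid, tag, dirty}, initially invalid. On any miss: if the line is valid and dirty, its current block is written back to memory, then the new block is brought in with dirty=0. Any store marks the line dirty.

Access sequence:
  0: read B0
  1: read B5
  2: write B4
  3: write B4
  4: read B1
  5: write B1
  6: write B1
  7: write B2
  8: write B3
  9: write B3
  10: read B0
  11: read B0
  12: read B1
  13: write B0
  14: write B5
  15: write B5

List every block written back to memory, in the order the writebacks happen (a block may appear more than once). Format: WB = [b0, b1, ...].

  0 | R B0 → L0 miss [-]
  1 | R B5 → L2 miss [-]
  2 | W B4 → L1 miss [D]
  3 | W B4 → L1 hit [D]
  4 | R B1 → L1 miss wb→B4 [-]
  5 | W B1 → L1 hit [D]
  6 | W B1 → L1 hit [D]
  7 | W B2 → L2 miss [D]
  8 | W B3 → L0 miss [D]
  9 | W B3 → L0 hit [D]
  10 | R B0 → L0 miss wb→B3 [-]
  11 | R B0 → L0 hit [-]
  12 | R B1 → L1 hit [D]
  13 | W B0 → L0 hit [D]
  14 | W B5 → L2 miss wb→B2 [D]
  15 | W B5 → L2 hit [D]

WB = [4, 3, 2]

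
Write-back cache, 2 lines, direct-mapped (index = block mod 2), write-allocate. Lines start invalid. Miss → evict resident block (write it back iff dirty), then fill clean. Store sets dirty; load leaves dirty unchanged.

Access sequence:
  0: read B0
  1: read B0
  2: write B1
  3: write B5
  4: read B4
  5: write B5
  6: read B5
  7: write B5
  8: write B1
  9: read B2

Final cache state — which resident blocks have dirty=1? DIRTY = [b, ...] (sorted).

DIRTY = [1]

0: R B0 -> L0 miss  d=-]
1: R B0 -> L0 hit  d=-]
2: W B1 -> L1 miss  d=D]
3: W B5 -> L1 miss wb->B1  d=D]
4: R B4 -> L0 miss  d=-]
5: W B5 -> L1 hit  d=D]
6: R B5 -> L1 hit  d=D]
7: W B5 -> L1 hit  d=D]
8: W B1 -> L1 miss wb->B5  d=D]
9: R B2 -> L0 miss  d=-]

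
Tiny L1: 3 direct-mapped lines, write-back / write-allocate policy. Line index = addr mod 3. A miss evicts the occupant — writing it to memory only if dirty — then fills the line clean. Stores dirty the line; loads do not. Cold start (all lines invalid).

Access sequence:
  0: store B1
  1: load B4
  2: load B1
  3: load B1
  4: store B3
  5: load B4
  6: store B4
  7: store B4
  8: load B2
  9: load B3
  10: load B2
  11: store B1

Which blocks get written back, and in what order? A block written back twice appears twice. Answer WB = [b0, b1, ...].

WB = [1, 4]

0: W B1 -> L1 miss  d=D]
1: R B4 -> L1 miss wb->B1  d=-]
2: R B1 -> L1 miss  d=-]
3: R B1 -> L1 hit  d=-]
4: W B3 -> L0 miss  d=D]
5: R B4 -> L1 miss  d=-]
6: W B4 -> L1 hit  d=D]
7: W B4 -> L1 hit  d=D]
8: R B2 -> L2 miss  d=-]
9: R B3 -> L0 hit  d=D]
10: R B2 -> L2 hit  d=-]
11: W B1 -> L1 miss wb->B4  d=D]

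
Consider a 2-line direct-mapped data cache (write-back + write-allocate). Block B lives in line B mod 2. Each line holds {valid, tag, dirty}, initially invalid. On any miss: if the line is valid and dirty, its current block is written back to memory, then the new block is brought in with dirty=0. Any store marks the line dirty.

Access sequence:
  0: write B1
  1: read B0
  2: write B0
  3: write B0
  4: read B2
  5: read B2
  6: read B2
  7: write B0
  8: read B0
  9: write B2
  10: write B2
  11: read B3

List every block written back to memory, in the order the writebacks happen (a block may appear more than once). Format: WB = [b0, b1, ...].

0: W B1 → L1 miss [D]
1: R B0 → L0 miss [-]
2: W B0 → L0 hit [D]
3: W B0 → L0 hit [D]
4: R B2 → L0 miss wb→B0 [-]
5: R B2 → L0 hit [-]
6: R B2 → L0 hit [-]
7: W B0 → L0 miss [D]
8: R B0 → L0 hit [D]
9: W B2 → L0 miss wb→B0 [D]
10: W B2 → L0 hit [D]
11: R B3 → L1 miss wb→B1 [-]

WB = [0, 0, 1]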